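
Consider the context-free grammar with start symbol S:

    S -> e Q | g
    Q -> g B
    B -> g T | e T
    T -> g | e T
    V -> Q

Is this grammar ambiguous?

Unambiguous

Only S, Q, B, T are reachable from S; ignoring the rest: Restricted to the reachable nonterminals, every rule has the form A → t or A → t B, and no two rules for the same A share a first terminal. The grammar encodes a DFA — one run per string.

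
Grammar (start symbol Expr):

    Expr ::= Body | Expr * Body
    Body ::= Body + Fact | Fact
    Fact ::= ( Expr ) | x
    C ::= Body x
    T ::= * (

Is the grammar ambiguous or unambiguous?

(C, T are unreachable from Expr, so their rules don't affect L(Expr).) This is a standard precedence ladder (Expr over Body over Fact), with each level left-recursive on its own operator ('*' at Expr, '+' at Body). That structure is LR(1), hence unambiguous.

Unambiguous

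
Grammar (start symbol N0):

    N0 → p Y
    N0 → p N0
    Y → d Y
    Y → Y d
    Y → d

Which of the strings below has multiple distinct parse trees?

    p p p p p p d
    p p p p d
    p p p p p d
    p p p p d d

p p p p p p d: 1 tree
p p p p d: 1 tree
p p p p p d: 1 tree
p p p p d d: 2 trees

p p p p d d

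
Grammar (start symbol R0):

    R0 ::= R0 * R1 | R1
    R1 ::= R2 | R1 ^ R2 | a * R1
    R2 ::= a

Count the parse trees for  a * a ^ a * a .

Parse trees for a * a ^ a * a:
  [R0 [R0 [R0 [R1 [R2 a]]] * [R1 [R1 [R2 a]] ^ [R2 a]]] * [R1 [R2 a]]]
  [R0 [R0 [R1 [R1 a * [R1 [R2 a]]] ^ [R2 a]]] * [R1 [R2 a]]]
  [R0 [R0 [R1 a * [R1 [R1 [R2 a]] ^ [R2 a]]]] * [R1 [R2 a]]]

3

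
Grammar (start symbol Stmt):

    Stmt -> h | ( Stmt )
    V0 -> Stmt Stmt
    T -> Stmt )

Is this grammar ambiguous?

Unambiguous

(V0, T are unreachable from Stmt, so their rules don't affect L(Stmt).) L(Stmt) is { openⁿ atom closeⁿ : n ≥ 0 }. The bracket depth fixes n, and the derivation is forced at every step.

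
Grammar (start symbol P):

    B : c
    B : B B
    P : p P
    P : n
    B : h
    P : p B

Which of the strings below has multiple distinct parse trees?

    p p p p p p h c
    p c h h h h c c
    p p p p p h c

p p p p p p h c: 1 tree
p c h h h h c c: 132 trees
p p p p p h c: 1 tree

p c h h h h c c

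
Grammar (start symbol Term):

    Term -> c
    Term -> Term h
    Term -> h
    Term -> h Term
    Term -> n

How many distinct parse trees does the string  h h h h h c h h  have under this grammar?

Parse trees for h h h h h c h h (showing first 6 of 21):
  [Term [Term [Term h [Term h [Term h [Term h [Term h [Term c]]]]]] h] h]
  [Term [Term h [Term [Term h [Term h [Term h [Term h [Term c]]]]] h]] h]
  [Term [Term h [Term h [Term [Term h [Term h [Term h [Term c]]]] h]]] h]
  [Term [Term h [Term h [Term h [Term [Term h [Term h [Term c]]] h]]]] h]
  [Term [Term h [Term h [Term h [Term h [Term [Term h [Term c]] h]]]]] h]
  [Term [Term h [Term h [Term h [Term h [Term h [Term [Term c] h]]]]]] h]

21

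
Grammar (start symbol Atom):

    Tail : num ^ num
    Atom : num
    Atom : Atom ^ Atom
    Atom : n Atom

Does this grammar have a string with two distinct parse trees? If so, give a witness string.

Witness: n num ^ num

Derivation 1: Atom ⇒ Atom ^ Atom ⇒ n Atom ^ Atom ⇒ n num ^ Atom ⇒ n num ^ num
Derivation 2: Atom ⇒ n Atom ⇒ n Atom ^ Atom ⇒ n num ^ Atom ⇒ n num ^ num

Two distinct leftmost derivations for the same string.

Ambiguous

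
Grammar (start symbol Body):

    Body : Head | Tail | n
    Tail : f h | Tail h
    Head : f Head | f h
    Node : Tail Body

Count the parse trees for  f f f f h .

Parse trees for f f f f h:
  [Body [Head f [Head f [Head f [Head f h]]]]]

1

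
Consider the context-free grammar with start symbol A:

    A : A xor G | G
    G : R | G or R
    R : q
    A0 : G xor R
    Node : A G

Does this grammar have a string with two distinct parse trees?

Unambiguous

(A0, Node are unreachable from A, so their rules don't affect L(A).) A → A xor G | G  ;  G → G or R | R  — a left-associative chain with R at the bottom. Each string factors uniquely by precedence.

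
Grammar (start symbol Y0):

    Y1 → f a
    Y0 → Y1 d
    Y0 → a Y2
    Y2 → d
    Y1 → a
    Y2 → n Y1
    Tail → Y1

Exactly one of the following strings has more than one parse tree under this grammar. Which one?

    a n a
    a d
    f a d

a d

a n a: 1 tree
a d: 2 trees
f a d: 1 tree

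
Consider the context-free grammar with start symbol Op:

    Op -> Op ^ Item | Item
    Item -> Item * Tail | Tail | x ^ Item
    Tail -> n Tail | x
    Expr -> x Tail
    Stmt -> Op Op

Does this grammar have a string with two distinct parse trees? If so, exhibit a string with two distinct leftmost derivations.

Ambiguous

Witness: x ^ x

Derivation 1: Op ⇒ Op ^ Item ⇒ Item ^ Item ⇒ Tail ^ Item ⇒ x ^ Item ⇒ x ^ Tail ⇒ x ^ x
Derivation 2: Op ⇒ Item ⇒ x ^ Item ⇒ x ^ Tail ⇒ x ^ x

Two distinct leftmost derivations for the same string.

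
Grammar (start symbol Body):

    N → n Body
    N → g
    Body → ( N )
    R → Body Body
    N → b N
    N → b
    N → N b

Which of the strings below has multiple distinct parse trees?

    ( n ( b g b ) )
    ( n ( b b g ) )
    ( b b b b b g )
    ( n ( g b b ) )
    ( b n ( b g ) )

( n ( b g b ) ): 2 trees
( n ( b b g ) ): 1 tree
( b b b b b g ): 1 tree
( n ( g b b ) ): 1 tree
( b n ( b g ) ): 1 tree

( n ( b g b ) )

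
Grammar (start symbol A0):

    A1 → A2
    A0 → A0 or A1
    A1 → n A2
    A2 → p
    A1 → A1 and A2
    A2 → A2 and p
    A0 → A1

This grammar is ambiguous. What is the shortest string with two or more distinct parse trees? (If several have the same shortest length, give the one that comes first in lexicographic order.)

length 1: no string has ≥2 trees
length 2: no string has ≥2 trees
length 3: p and p has 2 parse trees

Two derivations of p and p:
  A0 ⇒ A1 ⇒ A2 ⇒ A2 and p ⇒ p and p
  A0 ⇒ A1 ⇒ A1 and A2 ⇒ A2 and A2 ⇒ p and A2 ⇒ p and p

p and p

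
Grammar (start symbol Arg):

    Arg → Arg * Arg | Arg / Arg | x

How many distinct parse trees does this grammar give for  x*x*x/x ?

Parse trees for x*x*x/x:
  [Arg [Arg x] * [Arg [Arg x] * [Arg [Arg x] / [Arg x]]]]
  [Arg [Arg x] * [Arg [Arg [Arg x] * [Arg x]] / [Arg x]]]
  [Arg [Arg [Arg x] * [Arg x]] * [Arg [Arg x] / [Arg x]]]
  [Arg [Arg [Arg x] * [Arg [Arg x] * [Arg x]]] / [Arg x]]
  [Arg [Arg [Arg [Arg x] * [Arg x]] * [Arg x]] / [Arg x]]

5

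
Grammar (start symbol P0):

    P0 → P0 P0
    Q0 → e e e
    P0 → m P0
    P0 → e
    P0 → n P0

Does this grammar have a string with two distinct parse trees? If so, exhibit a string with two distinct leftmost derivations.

Ambiguous

Witness: e e e

Derivation 1: P0 ⇒ P0 P0 ⇒ P0 P0 P0 ⇒ e P0 P0 ⇒ e e P0 ⇒ e e e
Derivation 2: P0 ⇒ P0 P0 ⇒ e P0 ⇒ e P0 P0 ⇒ e e P0 ⇒ e e e

Two distinct leftmost derivations for the same string.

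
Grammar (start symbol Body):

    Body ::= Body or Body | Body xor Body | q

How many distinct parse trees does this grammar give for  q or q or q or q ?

5

Parse trees for q or q or q or q:
  [Body [Body q] or [Body [Body q] or [Body [Body q] or [Body q]]]]
  [Body [Body q] or [Body [Body [Body q] or [Body q]] or [Body q]]]
  [Body [Body [Body q] or [Body q]] or [Body [Body q] or [Body q]]]
  [Body [Body [Body q] or [Body [Body q] or [Body q]]] or [Body q]]
  [Body [Body [Body [Body q] or [Body q]] or [Body q]] or [Body q]]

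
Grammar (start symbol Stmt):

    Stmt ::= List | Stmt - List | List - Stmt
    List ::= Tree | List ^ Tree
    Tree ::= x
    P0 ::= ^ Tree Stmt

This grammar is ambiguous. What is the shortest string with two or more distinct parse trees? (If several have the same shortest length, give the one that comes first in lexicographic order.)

length 1: no string has ≥2 trees
length 3: x - x has 2 parse trees

Two derivations of x - x:
  Stmt ⇒ Stmt - List ⇒ List - List ⇒ Tree - List ⇒ x - List ⇒ x - Tree ⇒ x - x
  Stmt ⇒ List - Stmt ⇒ Tree - Stmt ⇒ x - Stmt ⇒ x - List ⇒ x - Tree ⇒ x - x

x - x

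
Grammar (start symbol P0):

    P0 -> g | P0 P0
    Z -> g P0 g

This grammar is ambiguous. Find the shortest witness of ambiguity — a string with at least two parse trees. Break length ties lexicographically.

g g g

length 1: no string has ≥2 trees
length 2: no string has ≥2 trees
length 3: g g g has 2 parse trees

Two derivations of g g g:
  P0 ⇒ P0 P0 ⇒ g P0 ⇒ g P0 P0 ⇒ g g P0 ⇒ g g g
  P0 ⇒ P0 P0 ⇒ P0 P0 P0 ⇒ g P0 P0 ⇒ g g P0 ⇒ g g g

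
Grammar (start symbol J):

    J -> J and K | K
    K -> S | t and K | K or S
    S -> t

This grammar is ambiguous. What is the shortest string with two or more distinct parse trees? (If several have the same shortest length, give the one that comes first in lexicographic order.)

t and t

length 1: no string has ≥2 trees
length 3: t and t has 2 parse trees

Two derivations of t and t:
  J ⇒ J and K ⇒ K and K ⇒ S and K ⇒ t and K ⇒ t and S ⇒ t and t
  J ⇒ K ⇒ t and K ⇒ t and S ⇒ t and t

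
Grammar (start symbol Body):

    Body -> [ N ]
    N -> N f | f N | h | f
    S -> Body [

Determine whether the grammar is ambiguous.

Witness: [ f f ]

Derivation 1: Body ⇒ [ N ] ⇒ [ N f ] ⇒ [ f f ]
Derivation 2: Body ⇒ [ N ] ⇒ [ f N ] ⇒ [ f f ]

Two distinct leftmost derivations for the same string.

Ambiguous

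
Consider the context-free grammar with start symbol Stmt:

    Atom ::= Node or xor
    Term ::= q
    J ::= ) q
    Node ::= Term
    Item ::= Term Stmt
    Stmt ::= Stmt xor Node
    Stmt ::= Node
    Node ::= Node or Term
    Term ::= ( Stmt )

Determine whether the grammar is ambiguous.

(Atom, Item, J are unreachable from Stmt, so their rules don't affect L(Stmt).) The grammar is stratified — Stmt handles 'xor' (left-recursive), Node handles 'or', Term atoms. Each operator has a fixed associativity and precedence level, so every string has one parse.

Unambiguous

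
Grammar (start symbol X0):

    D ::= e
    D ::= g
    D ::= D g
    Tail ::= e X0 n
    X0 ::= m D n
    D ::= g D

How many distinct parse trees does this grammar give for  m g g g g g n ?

Parse trees for m g g g g g n (showing first 6 of 16):
  [X0 m [D [D [D [D [D g] g] g] g] g] n]
  [X0 m [D [D [D [D g [D g]] g] g] g] n]
  [X0 m [D [D [D g [D [D g] g]] g] g] n]
  [X0 m [D [D [D g [D g [D g]]] g] g] n]
  [X0 m [D [D g [D [D [D g] g] g]] g] n]
  [X0 m [D [D g [D [D g [D g]] g]] g] n]

16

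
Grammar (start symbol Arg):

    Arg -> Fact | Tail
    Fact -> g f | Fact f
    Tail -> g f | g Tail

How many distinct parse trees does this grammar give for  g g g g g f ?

1

Parse trees for g g g g g f:
  [Arg [Tail g [Tail g [Tail g [Tail g [Tail g f]]]]]]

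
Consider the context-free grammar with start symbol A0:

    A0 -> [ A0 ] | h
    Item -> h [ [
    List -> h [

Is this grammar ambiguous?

Unambiguous

Only A0 is reachable from A0; ignoring the rest: L(A0) is { openⁿ atom closeⁿ : n ≥ 0 }. The bracket depth fixes n, and the derivation is forced at every step.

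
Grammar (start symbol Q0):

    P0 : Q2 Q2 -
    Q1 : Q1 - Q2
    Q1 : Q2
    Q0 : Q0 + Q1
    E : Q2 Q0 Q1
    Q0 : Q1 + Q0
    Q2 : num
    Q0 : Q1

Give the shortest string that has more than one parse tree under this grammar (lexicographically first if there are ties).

num + num

length 1: no string has ≥2 trees
length 3: num + num has 2 parse trees

Two derivations of num + num:
  Q0 ⇒ Q0 + Q1 ⇒ Q1 + Q1 ⇒ Q2 + Q1 ⇒ num + Q1 ⇒ num + Q2 ⇒ num + num
  Q0 ⇒ Q1 + Q0 ⇒ Q2 + Q0 ⇒ num + Q0 ⇒ num + Q1 ⇒ num + Q2 ⇒ num + num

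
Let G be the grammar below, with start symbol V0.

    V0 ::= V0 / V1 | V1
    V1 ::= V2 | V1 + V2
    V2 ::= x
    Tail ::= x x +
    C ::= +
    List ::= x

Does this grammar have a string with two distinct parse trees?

Unambiguous

Only V0, V1, V2 are reachable from V0; ignoring the rest: V0 → V0 / V1 | V1  ;  V1 → V1 + V2 | V2  — a left-associative chain with V2 at the bottom. Each string factors uniquely by precedence.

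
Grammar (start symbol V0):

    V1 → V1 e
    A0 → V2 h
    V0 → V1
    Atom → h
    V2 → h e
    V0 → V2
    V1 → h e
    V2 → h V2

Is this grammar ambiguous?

Ambiguous

Witness: h e

Derivation 1: V0 ⇒ V1 ⇒ h e
Derivation 2: V0 ⇒ V2 ⇒ h e

Two distinct leftmost derivations for the same string.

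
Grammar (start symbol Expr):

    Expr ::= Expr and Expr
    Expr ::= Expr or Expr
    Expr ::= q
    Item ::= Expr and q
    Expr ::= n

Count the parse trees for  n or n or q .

2

Parse trees for n or n or q:
  [Expr [Expr n] or [Expr [Expr n] or [Expr q]]]
  [Expr [Expr [Expr n] or [Expr n]] or [Expr q]]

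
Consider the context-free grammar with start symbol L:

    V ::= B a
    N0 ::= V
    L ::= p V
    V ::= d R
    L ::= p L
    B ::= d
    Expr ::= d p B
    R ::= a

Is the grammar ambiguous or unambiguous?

Ambiguous

Witness: p d a

Derivation 1: L ⇒ p V ⇒ p B a ⇒ p d a
Derivation 2: L ⇒ p V ⇒ p d R ⇒ p d a

Two distinct leftmost derivations for the same string.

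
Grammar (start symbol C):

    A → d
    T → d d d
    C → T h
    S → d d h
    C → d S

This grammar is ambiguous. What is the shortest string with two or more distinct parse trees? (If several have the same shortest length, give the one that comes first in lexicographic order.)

d d d h

length 4: d d d h has 2 parse trees

Two derivations of d d d h:
  C ⇒ T h ⇒ d d d h
  C ⇒ d S ⇒ d d d h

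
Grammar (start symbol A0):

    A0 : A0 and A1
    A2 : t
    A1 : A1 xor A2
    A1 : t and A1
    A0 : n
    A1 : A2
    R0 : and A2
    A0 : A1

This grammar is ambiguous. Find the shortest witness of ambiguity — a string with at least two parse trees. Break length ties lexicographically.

length 1: no string has ≥2 trees
length 3: t and t has 2 parse trees

Two derivations of t and t:
  A0 ⇒ A0 and A1 ⇒ A1 and A1 ⇒ A2 and A1 ⇒ t and A1 ⇒ t and A2 ⇒ t and t
  A0 ⇒ A1 ⇒ t and A1 ⇒ t and A2 ⇒ t and t

t and t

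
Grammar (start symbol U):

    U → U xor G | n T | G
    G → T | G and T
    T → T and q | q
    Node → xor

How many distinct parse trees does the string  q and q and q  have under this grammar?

4

Parse trees for q and q and q:
  [U [G [T [T [T q] and q] and q]]]
  [U [G [G [T q]] and [T [T q] and q]]]
  [U [G [G [T [T q] and q]] and [T q]]]
  [U [G [G [G [T q]] and [T q]] and [T q]]]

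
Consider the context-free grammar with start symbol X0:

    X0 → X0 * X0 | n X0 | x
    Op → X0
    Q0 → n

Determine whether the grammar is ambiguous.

Witness: n x * x

Derivation 1: X0 ⇒ X0 * X0 ⇒ n X0 * X0 ⇒ n x * X0 ⇒ n x * x
Derivation 2: X0 ⇒ n X0 ⇒ n X0 * X0 ⇒ n x * X0 ⇒ n x * x

Two distinct leftmost derivations for the same string.

Ambiguous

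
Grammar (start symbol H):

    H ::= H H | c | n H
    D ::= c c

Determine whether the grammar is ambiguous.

Ambiguous

Witness: c c c

Derivation 1: H ⇒ H H ⇒ H H H ⇒ c H H ⇒ c c H ⇒ c c c
Derivation 2: H ⇒ H H ⇒ c H ⇒ c H H ⇒ c c H ⇒ c c c

Two distinct leftmost derivations for the same string.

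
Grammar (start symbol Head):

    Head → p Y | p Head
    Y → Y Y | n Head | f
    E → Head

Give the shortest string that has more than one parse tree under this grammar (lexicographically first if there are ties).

length 2: no string has ≥2 trees
length 3: no string has ≥2 trees
length 4: p f f f has 2 parse trees

Two derivations of p f f f:
  Head ⇒ p Y ⇒ p Y Y ⇒ p Y Y Y ⇒ p f Y Y ⇒ p f f Y ⇒ p f f f
  Head ⇒ p Y ⇒ p Y Y ⇒ p f Y ⇒ p f Y Y ⇒ p f f Y ⇒ p f f f

p f f f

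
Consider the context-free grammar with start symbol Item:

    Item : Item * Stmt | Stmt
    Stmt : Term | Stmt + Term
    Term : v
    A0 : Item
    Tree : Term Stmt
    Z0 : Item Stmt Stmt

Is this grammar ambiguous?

(A0, Tree, Z0 are unreachable from Item, so their rules don't affect L(Item).) Item → Item * Stmt | Stmt  ;  Stmt → Stmt + Term | Term  — a left-associative chain with Term at the bottom. Each string factors uniquely by precedence.

Unambiguous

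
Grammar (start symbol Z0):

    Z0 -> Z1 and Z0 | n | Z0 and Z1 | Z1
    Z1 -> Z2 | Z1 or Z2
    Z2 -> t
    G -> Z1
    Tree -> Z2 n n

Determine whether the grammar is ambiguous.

Ambiguous

Witness: t and t

Derivation 1: Z0 ⇒ Z1 and Z0 ⇒ Z2 and Z0 ⇒ t and Z0 ⇒ t and Z1 ⇒ t and Z2 ⇒ t and t
Derivation 2: Z0 ⇒ Z0 and Z1 ⇒ Z1 and Z1 ⇒ Z2 and Z1 ⇒ t and Z1 ⇒ t and Z2 ⇒ t and t

Two distinct leftmost derivations for the same string.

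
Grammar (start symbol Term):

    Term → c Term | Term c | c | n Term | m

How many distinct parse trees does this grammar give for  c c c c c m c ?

Parse trees for c c c c c m c:
  [Term c [Term c [Term c [Term c [Term c [Term [Term m] c]]]]]]
  [Term c [Term c [Term c [Term c [Term [Term c [Term m]] c]]]]]
  [Term c [Term c [Term c [Term [Term c [Term c [Term m]]] c]]]]
  [Term c [Term c [Term [Term c [Term c [Term c [Term m]]]] c]]]
  [Term c [Term [Term c [Term c [Term c [Term c [Term m]]]]] c]]
  [Term [Term c [Term c [Term c [Term c [Term c [Term m]]]]]] c]

6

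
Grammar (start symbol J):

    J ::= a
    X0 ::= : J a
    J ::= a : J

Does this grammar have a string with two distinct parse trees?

(X0 is unreachable from J, so its rules don't affect L(J).) Right-recursive list with a separator: after each atom, whether the separator follows determines the rule. One parse per string.

Unambiguous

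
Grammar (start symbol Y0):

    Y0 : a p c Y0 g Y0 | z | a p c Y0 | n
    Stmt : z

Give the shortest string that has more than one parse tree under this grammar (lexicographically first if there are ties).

length 1: no string has ≥2 trees
length 4: no string has ≥2 trees
length 6: no string has ≥2 trees
length 7: no string has ≥2 trees
length 9: a p c a p c n g n has 2 parse trees

Two derivations of a p c a p c n g n:
  Y0 ⇒ a p c Y0 g Y0 ⇒ a p c a p c Y0 g Y0 ⇒ a p c a p c n g Y0 ⇒ a p c a p c n g n
  Y0 ⇒ a p c Y0 ⇒ a p c a p c Y0 g Y0 ⇒ a p c a p c n g Y0 ⇒ a p c a p c n g n

a p c a p c n g n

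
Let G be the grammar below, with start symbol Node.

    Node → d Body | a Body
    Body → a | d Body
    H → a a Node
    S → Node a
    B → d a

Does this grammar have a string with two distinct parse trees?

Unambiguous

(H, S, B are unreachable from Node, so their rules don't affect L(Node).) The reachable rules are right-linear with at most one rule per (nonterminal, next-terminal) pair. Each input token forces the next rule, so parsing is deterministic.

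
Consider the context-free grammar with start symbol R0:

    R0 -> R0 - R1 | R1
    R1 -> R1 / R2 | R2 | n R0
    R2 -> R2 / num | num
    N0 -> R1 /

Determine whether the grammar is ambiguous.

Ambiguous

Witness: num / num

Derivation 1: R0 ⇒ R1 ⇒ R1 / R2 ⇒ R2 / R2 ⇒ num / R2 ⇒ num / num
Derivation 2: R0 ⇒ R1 ⇒ R2 ⇒ R2 / num ⇒ num / num

Two distinct leftmost derivations for the same string.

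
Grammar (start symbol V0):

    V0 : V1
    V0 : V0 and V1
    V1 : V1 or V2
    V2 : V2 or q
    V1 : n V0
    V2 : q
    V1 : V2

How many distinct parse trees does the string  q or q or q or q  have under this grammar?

Parse trees for q or q or q or q:
  [V0 [V1 [V1 [V2 q]] or [V2 [V2 [V2 q] or q] or q]]]
  [V0 [V1 [V1 [V1 [V2 q]] or [V2 q]] or [V2 [V2 q] or q]]]
  [V0 [V1 [V1 [V2 [V2 q] or q]] or [V2 [V2 q] or q]]]
  [V0 [V1 [V1 [V1 [V2 q]] or [V2 [V2 q] or q]] or [V2 q]]]
  [V0 [V1 [V1 [V1 [V1 [V2 q]] or [V2 q]] or [V2 q]] or [V2 q]]]
  [V0 [V1 [V1 [V1 [V2 [V2 q] or q]] or [V2 q]] or [V2 q]]]
  [V0 [V1 [V1 [V2 [V2 [V2 q] or q] or q]] or [V2 q]]]
  [V0 [V1 [V2 [V2 [V2 [V2 q] or q] or q] or q]]]

8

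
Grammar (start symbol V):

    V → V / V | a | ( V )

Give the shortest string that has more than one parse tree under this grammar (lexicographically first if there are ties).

length 1: no string has ≥2 trees
length 3: no string has ≥2 trees
length 5: a / a / a has 2 parse trees

Two derivations of a / a / a:
  V ⇒ V / V ⇒ V / V / V ⇒ a / V / V ⇒ a / a / V ⇒ a / a / a
  V ⇒ V / V ⇒ a / V ⇒ a / V / V ⇒ a / a / V ⇒ a / a / a

a / a / a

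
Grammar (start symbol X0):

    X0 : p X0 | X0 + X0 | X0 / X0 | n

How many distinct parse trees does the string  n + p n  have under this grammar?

1

Parse trees for n + p n:
  [X0 [X0 n] + [X0 p [X0 n]]]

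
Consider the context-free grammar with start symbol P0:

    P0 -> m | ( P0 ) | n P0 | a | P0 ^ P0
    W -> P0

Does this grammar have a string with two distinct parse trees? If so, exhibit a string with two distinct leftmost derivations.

Ambiguous

Witness: n a ^ a

Derivation 1: P0 ⇒ n P0 ⇒ n P0 ^ P0 ⇒ n a ^ P0 ⇒ n a ^ a
Derivation 2: P0 ⇒ P0 ^ P0 ⇒ n P0 ^ P0 ⇒ n a ^ P0 ⇒ n a ^ a

Two distinct leftmost derivations for the same string.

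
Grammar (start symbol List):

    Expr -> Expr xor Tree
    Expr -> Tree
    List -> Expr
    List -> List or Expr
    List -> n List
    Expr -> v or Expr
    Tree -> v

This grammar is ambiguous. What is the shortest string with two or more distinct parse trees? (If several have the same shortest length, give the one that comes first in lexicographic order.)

length 1: no string has ≥2 trees
length 2: no string has ≥2 trees
length 3: v or v has 2 parse trees

Two derivations of v or v:
  List ⇒ Expr ⇒ v or Expr ⇒ v or Tree ⇒ v or v
  List ⇒ List or Expr ⇒ Expr or Expr ⇒ Tree or Expr ⇒ v or Expr ⇒ v or Tree ⇒ v or v

v or v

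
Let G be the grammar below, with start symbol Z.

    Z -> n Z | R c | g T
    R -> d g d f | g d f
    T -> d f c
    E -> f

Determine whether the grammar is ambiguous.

Witness: g d f c

Derivation 1: Z ⇒ R c ⇒ g d f c
Derivation 2: Z ⇒ g T ⇒ g d f c

Two distinct leftmost derivations for the same string.

Ambiguous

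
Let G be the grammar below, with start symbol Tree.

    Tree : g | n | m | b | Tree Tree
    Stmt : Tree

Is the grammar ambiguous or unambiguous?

Ambiguous

Witness: b b b

Derivation 1: Tree ⇒ Tree Tree ⇒ b Tree ⇒ b Tree Tree ⇒ b b Tree ⇒ b b b
Derivation 2: Tree ⇒ Tree Tree ⇒ Tree Tree Tree ⇒ b Tree Tree ⇒ b b Tree ⇒ b b b

Two distinct leftmost derivations for the same string.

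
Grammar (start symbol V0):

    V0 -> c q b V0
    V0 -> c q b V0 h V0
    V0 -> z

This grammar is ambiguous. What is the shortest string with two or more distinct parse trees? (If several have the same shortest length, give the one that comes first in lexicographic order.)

c q b c q b z h z

length 1: no string has ≥2 trees
length 4: no string has ≥2 trees
length 6: no string has ≥2 trees
length 7: no string has ≥2 trees
length 9: c q b c q b z h z has 2 parse trees

Two derivations of c q b c q b z h z:
  V0 ⇒ c q b V0 ⇒ c q b c q b V0 h V0 ⇒ c q b c q b z h V0 ⇒ c q b c q b z h z
  V0 ⇒ c q b V0 h V0 ⇒ c q b c q b V0 h V0 ⇒ c q b c q b z h V0 ⇒ c q b c q b z h z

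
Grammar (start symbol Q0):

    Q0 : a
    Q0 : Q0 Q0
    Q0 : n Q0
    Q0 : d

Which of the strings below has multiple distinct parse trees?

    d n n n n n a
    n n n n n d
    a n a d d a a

d n n n n n a: 1 tree
n n n n n d: 1 tree
a n a d d a a: 90 trees

a n a d d a a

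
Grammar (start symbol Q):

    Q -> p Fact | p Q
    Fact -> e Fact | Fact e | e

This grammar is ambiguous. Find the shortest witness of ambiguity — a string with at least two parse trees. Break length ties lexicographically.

length 2: no string has ≥2 trees
length 3: p e e has 2 parse trees

Two derivations of p e e:
  Q ⇒ p Fact ⇒ p e Fact ⇒ p e e
  Q ⇒ p Fact ⇒ p Fact e ⇒ p e e

p e e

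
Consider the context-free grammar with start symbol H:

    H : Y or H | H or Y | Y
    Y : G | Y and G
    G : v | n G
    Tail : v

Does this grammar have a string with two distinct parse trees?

Ambiguous

Witness: v or v

Derivation 1: H ⇒ Y or H ⇒ G or H ⇒ v or H ⇒ v or Y ⇒ v or G ⇒ v or v
Derivation 2: H ⇒ H or Y ⇒ Y or Y ⇒ G or Y ⇒ v or Y ⇒ v or G ⇒ v or v

Two distinct leftmost derivations for the same string.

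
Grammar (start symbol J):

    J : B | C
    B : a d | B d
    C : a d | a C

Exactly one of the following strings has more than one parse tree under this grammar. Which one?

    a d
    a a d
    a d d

a d: 2 trees
a a d: 1 tree
a d d: 1 tree

a d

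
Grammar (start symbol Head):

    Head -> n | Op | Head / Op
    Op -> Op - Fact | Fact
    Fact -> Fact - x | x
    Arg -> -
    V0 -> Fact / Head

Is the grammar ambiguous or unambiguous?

Witness: x - x

Derivation 1: Head ⇒ Op ⇒ Op - Fact ⇒ Fact - Fact ⇒ x - Fact ⇒ x - x
Derivation 2: Head ⇒ Op ⇒ Fact ⇒ Fact - x ⇒ x - x

Two distinct leftmost derivations for the same string.

Ambiguous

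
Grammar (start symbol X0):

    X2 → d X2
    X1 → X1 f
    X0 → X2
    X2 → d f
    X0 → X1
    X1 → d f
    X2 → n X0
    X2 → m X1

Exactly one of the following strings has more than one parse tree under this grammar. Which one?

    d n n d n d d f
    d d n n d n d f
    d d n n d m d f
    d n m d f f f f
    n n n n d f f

d d n n d n d f

d n n d n d d f: 1 tree
d d n n d n d f: 2 trees
d d n n d m d f: 1 tree
d n m d f f f f: 1 tree
n n n n d f f: 1 tree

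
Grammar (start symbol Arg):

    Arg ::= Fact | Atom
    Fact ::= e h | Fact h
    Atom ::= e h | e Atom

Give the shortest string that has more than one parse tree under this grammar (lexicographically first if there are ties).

e h

length 2: e h has 2 parse trees

Two derivations of e h:
  Arg ⇒ Fact ⇒ e h
  Arg ⇒ Atom ⇒ e h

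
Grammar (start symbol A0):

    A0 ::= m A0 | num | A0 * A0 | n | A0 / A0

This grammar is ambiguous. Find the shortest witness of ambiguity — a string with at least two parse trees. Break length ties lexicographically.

length 1: no string has ≥2 trees
length 2: no string has ≥2 trees
length 3: no string has ≥2 trees
length 4: m n * n has 2 parse trees

Two derivations of m n * n:
  A0 ⇒ m A0 ⇒ m A0 * A0 ⇒ m n * A0 ⇒ m n * n
  A0 ⇒ A0 * A0 ⇒ m A0 * A0 ⇒ m n * A0 ⇒ m n * n

m n * n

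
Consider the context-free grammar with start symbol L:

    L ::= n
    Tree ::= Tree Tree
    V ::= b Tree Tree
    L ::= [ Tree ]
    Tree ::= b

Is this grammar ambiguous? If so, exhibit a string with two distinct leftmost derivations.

Ambiguous

Witness: [ b b b ]

Derivation 1: L ⇒ [ Tree ] ⇒ [ Tree Tree ] ⇒ [ Tree Tree Tree ] ⇒ [ b Tree Tree ] ⇒ [ b b Tree ] ⇒ [ b b b ]
Derivation 2: L ⇒ [ Tree ] ⇒ [ Tree Tree ] ⇒ [ b Tree ] ⇒ [ b Tree Tree ] ⇒ [ b b Tree ] ⇒ [ b b b ]

Two distinct leftmost derivations for the same string.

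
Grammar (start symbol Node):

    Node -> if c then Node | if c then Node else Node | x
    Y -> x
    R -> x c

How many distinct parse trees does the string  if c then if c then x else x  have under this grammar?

Parse trees for if c then if c then x else x:
  [Node if c then [Node if c then [Node x] else [Node x]]]
  [Node if c then [Node if c then [Node x]] else [Node x]]

2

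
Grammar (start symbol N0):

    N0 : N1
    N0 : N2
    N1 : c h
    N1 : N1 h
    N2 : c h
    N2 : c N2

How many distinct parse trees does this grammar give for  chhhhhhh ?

Parse trees for chhhhhhh:
  [N0 [N1 [N1 [N1 [N1 [N1 [N1 [N1 c h] h] h] h] h] h] h]]

1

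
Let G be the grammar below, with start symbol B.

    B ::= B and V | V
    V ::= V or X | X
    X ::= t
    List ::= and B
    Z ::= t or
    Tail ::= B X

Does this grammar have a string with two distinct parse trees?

(List, Z, Tail are unreachable from B, so their rules don't affect L(B).) This is a standard precedence ladder (B over V over X), with each level left-recursive on its own operator ('and' at B, 'or' at V). That structure is LR(1), hence unambiguous.

Unambiguous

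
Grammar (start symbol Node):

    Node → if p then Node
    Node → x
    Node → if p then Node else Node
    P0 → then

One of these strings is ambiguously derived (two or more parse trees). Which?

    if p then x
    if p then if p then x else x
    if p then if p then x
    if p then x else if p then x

if p then if p then x else x

if p then x: 1 tree
if p then if p then x else x: 2 trees
if p then if p then x: 1 tree
if p then x else if p then x: 1 tree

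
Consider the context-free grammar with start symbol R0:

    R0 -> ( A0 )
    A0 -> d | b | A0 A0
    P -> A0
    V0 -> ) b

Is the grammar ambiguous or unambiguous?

Ambiguous

Witness: ( b b b )

Derivation 1: R0 ⇒ ( A0 ) ⇒ ( A0 A0 ) ⇒ ( b A0 ) ⇒ ( b A0 A0 ) ⇒ ( b b A0 ) ⇒ ( b b b )
Derivation 2: R0 ⇒ ( A0 ) ⇒ ( A0 A0 ) ⇒ ( A0 A0 A0 ) ⇒ ( b A0 A0 ) ⇒ ( b b A0 ) ⇒ ( b b b )

Two distinct leftmost derivations for the same string.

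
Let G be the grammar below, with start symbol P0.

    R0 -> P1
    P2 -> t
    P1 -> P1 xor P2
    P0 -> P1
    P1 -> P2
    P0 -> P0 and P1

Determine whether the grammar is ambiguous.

Unambiguous

Only P0, P1, P2 are reachable from P0; ignoring the rest: The grammar is stratified — P0 handles 'and' (left-recursive), P1 handles 'xor', P2 atoms. Each operator has a fixed associativity and precedence level, so every string has one parse.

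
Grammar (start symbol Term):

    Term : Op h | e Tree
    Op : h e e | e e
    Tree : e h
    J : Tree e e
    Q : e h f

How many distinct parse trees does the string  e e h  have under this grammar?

2

Parse trees for e e h:
  [Term [Op e e] h]
  [Term e [Tree e h]]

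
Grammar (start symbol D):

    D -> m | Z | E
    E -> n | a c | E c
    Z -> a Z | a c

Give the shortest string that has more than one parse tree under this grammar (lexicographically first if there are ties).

a c

length 1: no string has ≥2 trees
length 2: a c has 2 parse trees

Two derivations of a c:
  D ⇒ Z ⇒ a c
  D ⇒ E ⇒ a c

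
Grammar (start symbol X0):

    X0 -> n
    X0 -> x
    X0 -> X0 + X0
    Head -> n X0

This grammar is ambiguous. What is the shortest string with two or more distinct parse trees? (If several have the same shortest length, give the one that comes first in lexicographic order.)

length 1: no string has ≥2 trees
length 3: no string has ≥2 trees
length 5: n + n + n has 2 parse trees

Two derivations of n + n + n:
  X0 ⇒ X0 + X0 ⇒ n + X0 ⇒ n + X0 + X0 ⇒ n + n + X0 ⇒ n + n + n
  X0 ⇒ X0 + X0 ⇒ X0 + X0 + X0 ⇒ n + X0 + X0 ⇒ n + n + X0 ⇒ n + n + n

n + n + n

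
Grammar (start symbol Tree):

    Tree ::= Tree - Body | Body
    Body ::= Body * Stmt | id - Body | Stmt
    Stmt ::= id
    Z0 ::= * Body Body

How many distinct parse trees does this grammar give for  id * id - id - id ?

Parse trees for id * id - id - id:
  [Tree [Tree [Body [Body [Stmt id]] * [Stmt id]]] - [Body id - [Body [Stmt id]]]]
  [Tree [Tree [Tree [Body [Body [Stmt id]] * [Stmt id]]] - [Body [Stmt id]]] - [Body [Stmt id]]]

2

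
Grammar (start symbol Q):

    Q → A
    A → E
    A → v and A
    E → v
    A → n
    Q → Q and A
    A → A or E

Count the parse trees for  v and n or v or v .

4

Parse trees for v and n or v or v:
  [Q [A v and [A [A [A n] or [E v]] or [E v]]]]
  [Q [A [A v and [A [A n] or [E v]]] or [E v]]]
  [Q [A [A [A v and [A n]] or [E v]] or [E v]]]
  [Q [Q [A [E v]]] and [A [A [A n] or [E v]] or [E v]]]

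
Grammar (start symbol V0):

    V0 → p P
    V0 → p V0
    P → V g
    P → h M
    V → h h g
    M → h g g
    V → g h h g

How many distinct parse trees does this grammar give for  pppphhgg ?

Parse trees for pppphhgg:
  [V0 p [V0 p [V0 p [V0 p [P [V h h g] g]]]]]
  [V0 p [V0 p [V0 p [V0 p [P h [M h g g]]]]]]

2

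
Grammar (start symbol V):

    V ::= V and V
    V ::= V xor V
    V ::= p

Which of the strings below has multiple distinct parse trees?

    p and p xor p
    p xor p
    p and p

p and p xor p

p and p xor p: 2 trees
p xor p: 1 tree
p and p: 1 tree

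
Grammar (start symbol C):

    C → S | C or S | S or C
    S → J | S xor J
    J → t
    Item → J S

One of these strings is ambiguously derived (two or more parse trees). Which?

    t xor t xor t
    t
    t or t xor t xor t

t or t xor t xor t

t xor t xor t: 1 tree
t: 1 tree
t or t xor t xor t: 2 trees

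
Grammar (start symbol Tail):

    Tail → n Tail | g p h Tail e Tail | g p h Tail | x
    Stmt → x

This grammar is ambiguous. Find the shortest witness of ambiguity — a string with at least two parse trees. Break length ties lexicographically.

g p h g p h x e x

length 1: no string has ≥2 trees
length 2: no string has ≥2 trees
length 3: no string has ≥2 trees
length 4: no string has ≥2 trees
length 5: no string has ≥2 trees
length 6: no string has ≥2 trees
length 7: no string has ≥2 trees
length 8: no string has ≥2 trees
length 9: g p h g p h x e x has 2 parse trees

Two derivations of g p h g p h x e x:
  Tail ⇒ g p h Tail e Tail ⇒ g p h g p h Tail e Tail ⇒ g p h g p h x e Tail ⇒ g p h g p h x e x
  Tail ⇒ g p h Tail ⇒ g p h g p h Tail e Tail ⇒ g p h g p h x e Tail ⇒ g p h g p h x e x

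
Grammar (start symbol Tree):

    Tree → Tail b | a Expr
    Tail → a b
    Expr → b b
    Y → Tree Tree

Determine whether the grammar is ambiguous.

Ambiguous

Witness: a b b

Derivation 1: Tree ⇒ Tail b ⇒ a b b
Derivation 2: Tree ⇒ a Expr ⇒ a b b

Two distinct leftmost derivations for the same string.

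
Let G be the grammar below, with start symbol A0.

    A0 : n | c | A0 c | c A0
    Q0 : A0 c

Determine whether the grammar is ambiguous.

Ambiguous

Witness: c c

Derivation 1: A0 ⇒ A0 c ⇒ c c
Derivation 2: A0 ⇒ c A0 ⇒ c c

Two distinct leftmost derivations for the same string.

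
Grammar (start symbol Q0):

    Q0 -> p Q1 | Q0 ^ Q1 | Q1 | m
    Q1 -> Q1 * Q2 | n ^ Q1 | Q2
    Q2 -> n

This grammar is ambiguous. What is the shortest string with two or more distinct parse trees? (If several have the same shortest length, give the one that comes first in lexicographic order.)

length 1: no string has ≥2 trees
length 2: no string has ≥2 trees
length 3: n ^ n has 2 parse trees

Two derivations of n ^ n:
  Q0 ⇒ Q0 ^ Q1 ⇒ Q1 ^ Q1 ⇒ Q2 ^ Q1 ⇒ n ^ Q1 ⇒ n ^ Q2 ⇒ n ^ n
  Q0 ⇒ Q1 ⇒ n ^ Q1 ⇒ n ^ Q2 ⇒ n ^ n

n ^ n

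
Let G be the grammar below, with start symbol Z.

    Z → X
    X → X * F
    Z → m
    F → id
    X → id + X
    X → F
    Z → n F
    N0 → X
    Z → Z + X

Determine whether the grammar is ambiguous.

Witness: id + id

Derivation 1: Z ⇒ X ⇒ id + X ⇒ id + F ⇒ id + id
Derivation 2: Z ⇒ Z + X ⇒ X + X ⇒ F + X ⇒ id + X ⇒ id + F ⇒ id + id

Two distinct leftmost derivations for the same string.

Ambiguous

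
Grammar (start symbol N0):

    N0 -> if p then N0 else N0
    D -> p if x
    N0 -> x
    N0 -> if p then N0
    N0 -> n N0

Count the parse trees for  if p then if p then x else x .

Parse trees for if p then if p then x else x:
  [N0 if p then [N0 if p then [N0 x]] else [N0 x]]
  [N0 if p then [N0 if p then [N0 x] else [N0 x]]]

2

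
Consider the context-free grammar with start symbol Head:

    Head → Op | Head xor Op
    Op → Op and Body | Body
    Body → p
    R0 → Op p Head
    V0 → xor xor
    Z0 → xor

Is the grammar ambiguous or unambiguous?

Only Head, Op, Body are reachable from Head; ignoring the rest: The grammar is stratified — Head handles 'xor' (left-recursive), Op handles 'and', Body atoms. Each operator has a fixed associativity and precedence level, so every string has one parse.

Unambiguous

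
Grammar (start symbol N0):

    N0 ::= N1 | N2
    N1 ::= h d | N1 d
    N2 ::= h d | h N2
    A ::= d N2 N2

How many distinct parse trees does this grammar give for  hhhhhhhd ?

1

Parse trees for hhhhhhhd:
  [N0 [N2 h [N2 h [N2 h [N2 h [N2 h [N2 h [N2 h d]]]]]]]]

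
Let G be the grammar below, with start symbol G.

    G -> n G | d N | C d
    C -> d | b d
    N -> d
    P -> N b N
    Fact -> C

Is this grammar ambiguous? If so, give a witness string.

Ambiguous

Witness: d d

Derivation 1: G ⇒ d N ⇒ d d
Derivation 2: G ⇒ C d ⇒ d d

Two distinct leftmost derivations for the same string.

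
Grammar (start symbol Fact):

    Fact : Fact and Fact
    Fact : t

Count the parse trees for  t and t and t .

2

Parse trees for t and t and t:
  [Fact [Fact t] and [Fact [Fact t] and [Fact t]]]
  [Fact [Fact [Fact t] and [Fact t]] and [Fact t]]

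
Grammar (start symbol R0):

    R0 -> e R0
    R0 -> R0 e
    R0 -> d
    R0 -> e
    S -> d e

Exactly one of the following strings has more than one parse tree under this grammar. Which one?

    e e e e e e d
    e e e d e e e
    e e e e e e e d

e e e e e e d: 1 tree
e e e d e e e: 20 trees
e e e e e e e d: 1 tree

e e e d e e e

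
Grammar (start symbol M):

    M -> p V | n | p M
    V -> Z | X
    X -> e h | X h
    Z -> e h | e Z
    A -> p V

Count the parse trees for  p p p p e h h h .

1

Parse trees for p p p p e h h h:
  [M p [M p [M p [M p [V [X [X [X e h] h] h]]]]]]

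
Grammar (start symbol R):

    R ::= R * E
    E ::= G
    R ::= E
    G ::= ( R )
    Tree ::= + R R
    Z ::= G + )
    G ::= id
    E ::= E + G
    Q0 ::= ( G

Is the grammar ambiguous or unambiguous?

Unambiguous

(Q0, Z, Tree are unreachable from R, so their rules don't affect L(R).) This is a standard precedence ladder (R over E over G), with each level left-recursive on its own operator ('*' at R, '+' at E). That structure is LR(1), hence unambiguous.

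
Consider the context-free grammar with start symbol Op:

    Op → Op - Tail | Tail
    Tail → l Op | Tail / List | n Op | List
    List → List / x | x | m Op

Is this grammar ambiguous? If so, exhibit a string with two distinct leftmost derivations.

Ambiguous

Witness: x / x

Derivation 1: Op ⇒ Tail ⇒ Tail / List ⇒ List / List ⇒ x / List ⇒ x / x
Derivation 2: Op ⇒ Tail ⇒ List ⇒ List / x ⇒ x / x

Two distinct leftmost derivations for the same string.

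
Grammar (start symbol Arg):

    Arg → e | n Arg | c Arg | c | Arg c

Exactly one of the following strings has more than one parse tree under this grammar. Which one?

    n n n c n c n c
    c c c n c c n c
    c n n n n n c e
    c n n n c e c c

n n n c n c n c: 1 tree
c c c n c c n c: 1 tree
c n n n n n c e: 1 tree
c n n n c e c c: 21 trees

c n n n c e c c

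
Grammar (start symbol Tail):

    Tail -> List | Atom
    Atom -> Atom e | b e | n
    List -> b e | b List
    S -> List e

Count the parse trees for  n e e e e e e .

Parse trees for n e e e e e e:
  [Tail [Atom [Atom [Atom [Atom [Atom [Atom [Atom n] e] e] e] e] e] e]]

1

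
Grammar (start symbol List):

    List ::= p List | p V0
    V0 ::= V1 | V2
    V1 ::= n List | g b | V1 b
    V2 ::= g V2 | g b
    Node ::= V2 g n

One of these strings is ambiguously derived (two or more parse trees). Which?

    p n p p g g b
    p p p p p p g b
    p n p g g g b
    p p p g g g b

p p p p p p g b

p n p p g g b: 1 tree
p p p p p p g b: 2 trees
p n p g g g b: 1 tree
p p p g g g b: 1 tree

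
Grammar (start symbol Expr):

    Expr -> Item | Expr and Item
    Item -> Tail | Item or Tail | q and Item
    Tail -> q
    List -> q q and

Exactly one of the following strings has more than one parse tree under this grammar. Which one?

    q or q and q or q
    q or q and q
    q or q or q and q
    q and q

q and q

q or q and q or q: 1 tree
q or q and q: 1 tree
q or q or q and q: 1 tree
q and q: 2 trees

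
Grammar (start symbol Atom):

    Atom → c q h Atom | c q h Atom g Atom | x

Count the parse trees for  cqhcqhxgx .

Parse trees for cqhcqhxgx:
  [Atom c q h [Atom c q h [Atom x] g [Atom x]]]
  [Atom c q h [Atom c q h [Atom x]] g [Atom x]]

2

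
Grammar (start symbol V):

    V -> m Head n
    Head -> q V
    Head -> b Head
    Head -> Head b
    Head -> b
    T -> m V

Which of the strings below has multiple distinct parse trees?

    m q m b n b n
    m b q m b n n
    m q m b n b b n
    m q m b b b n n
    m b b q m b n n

m q m b n b n: 1 tree
m b q m b n n: 1 tree
m q m b n b b n: 1 tree
m q m b b b n n: 4 trees
m b b q m b n n: 1 tree

m q m b b b n n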